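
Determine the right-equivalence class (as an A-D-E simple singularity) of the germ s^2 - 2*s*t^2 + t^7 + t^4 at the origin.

A_{6}

The Hessian of f at 0 has rank 1. Corank 1: A-series; mu = 6 gives A_6.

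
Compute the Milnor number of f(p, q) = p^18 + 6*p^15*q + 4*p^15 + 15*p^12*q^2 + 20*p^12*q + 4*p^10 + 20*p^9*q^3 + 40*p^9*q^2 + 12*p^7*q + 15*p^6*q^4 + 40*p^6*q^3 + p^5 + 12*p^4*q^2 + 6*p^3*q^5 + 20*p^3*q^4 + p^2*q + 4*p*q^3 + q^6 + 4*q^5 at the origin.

7

The Hessian of f at 0 has rank 0. Corank 2; j^3 = p^2*q has shape L^2 M (L != M), so D-series; mu = 7 gives D_7.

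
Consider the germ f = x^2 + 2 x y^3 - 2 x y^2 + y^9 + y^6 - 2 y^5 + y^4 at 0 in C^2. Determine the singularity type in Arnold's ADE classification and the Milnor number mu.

The Hessian of f at 0 has rank 1. Corank 1: A-series; mu = 8 gives A_8.

Type A8, Milnor number mu = 8.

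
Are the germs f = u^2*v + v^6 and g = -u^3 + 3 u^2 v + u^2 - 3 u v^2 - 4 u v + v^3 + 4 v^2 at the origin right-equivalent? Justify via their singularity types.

The Hessian of f at 0 has rank 0. Corank 2; j^3 = u^2*v has shape L^2 M (L != M), so D-series; mu = 7 gives D_7. The Hessian of g at 0 has rank 1. Corank 1: A-series; mu = 2 gives A_2. f is D_7 but g is A_2, hence not right-equivalent.

No.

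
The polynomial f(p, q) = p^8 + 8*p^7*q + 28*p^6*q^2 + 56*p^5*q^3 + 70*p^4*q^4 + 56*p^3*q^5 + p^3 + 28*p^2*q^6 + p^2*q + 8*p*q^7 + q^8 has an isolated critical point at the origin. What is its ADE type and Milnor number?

The Hessian of f at 0 has rank 0. Corank 2; j^3 = p^2*(p + q) has shape L^2 M (L != M), so D-series; mu = 9 gives D_9.

Type D_{9}, Milnor number mu = 9.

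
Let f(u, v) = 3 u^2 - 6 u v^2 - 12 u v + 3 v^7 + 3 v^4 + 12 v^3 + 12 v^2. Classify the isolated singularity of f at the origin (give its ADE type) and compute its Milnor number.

The Hessian of f at 0 has rank 1. Corank 1: A-series; mu = 6 gives A_6.

Type A_{6}, Milnor number mu = 6.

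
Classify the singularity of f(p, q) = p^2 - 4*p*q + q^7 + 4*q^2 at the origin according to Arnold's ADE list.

The Hessian of f at 0 is [[2, -4], [-4, 8]] with rank 1, so corank 1. A Groebner basis of the Jacobian ideal J(f) in C{p,q} is {q^6, p - 2*q}; counting standard monomials gives mu = 6. Corank 1: A-series; mu = 6 gives A_6.

A_{6}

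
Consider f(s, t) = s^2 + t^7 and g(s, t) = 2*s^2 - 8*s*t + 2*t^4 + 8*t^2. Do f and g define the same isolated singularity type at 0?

No.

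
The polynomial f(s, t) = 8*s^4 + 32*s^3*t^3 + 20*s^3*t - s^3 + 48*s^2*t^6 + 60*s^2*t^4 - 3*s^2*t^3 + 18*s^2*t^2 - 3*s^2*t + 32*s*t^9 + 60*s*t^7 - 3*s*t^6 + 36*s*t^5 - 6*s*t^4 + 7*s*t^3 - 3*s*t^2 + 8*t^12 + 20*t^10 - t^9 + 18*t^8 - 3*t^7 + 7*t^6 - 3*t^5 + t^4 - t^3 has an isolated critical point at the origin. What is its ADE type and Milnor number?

Type E7, Milnor number mu = 7.

The Hessian of f at 0 has rank 0. Corank 2; j^3 = -(s + t)^3 is a perfect cube, so E-series; the 4-jet and mu = 7 give E_7.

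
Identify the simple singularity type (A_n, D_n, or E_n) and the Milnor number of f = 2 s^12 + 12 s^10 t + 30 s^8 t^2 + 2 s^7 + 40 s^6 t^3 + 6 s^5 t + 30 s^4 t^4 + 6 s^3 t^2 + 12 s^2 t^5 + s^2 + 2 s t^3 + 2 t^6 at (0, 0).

The Hessian of f at 0 is [[2, 0], [0, 0]] with rank 1, so corank 1. A Groebner basis of the Jacobian ideal J(f) in C{s,t} is {s*t^2, s + t^3, s^2}; counting standard monomials gives mu = 5. Corank 1: A-series; mu = 5 gives A_5.

Type A5, Milnor number mu = 5.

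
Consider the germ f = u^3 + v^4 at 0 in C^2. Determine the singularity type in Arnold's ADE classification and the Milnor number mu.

Type E_{6}, Milnor number mu = 6.

The Hessian of f at 0 is [[0, 0], [0, 0]] with rank 0, so corank 2. A Groebner basis of the Jacobian ideal J(f) in C{u,v} is {v^3, u^2}; counting standard monomials gives mu = 6. Corank 2; j^3 = u^3 is a perfect cube, so E-series; the 4-jet and mu = 6 give E_6.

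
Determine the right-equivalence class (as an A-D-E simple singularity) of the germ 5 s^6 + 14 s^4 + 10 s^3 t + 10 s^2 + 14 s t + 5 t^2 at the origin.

A_{1}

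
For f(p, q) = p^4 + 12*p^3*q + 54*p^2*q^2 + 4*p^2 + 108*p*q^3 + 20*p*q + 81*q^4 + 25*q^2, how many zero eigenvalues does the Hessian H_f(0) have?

1

The Hessian at 0 is [[8, 20], [20, 50]] of rank 1; hence corank 1.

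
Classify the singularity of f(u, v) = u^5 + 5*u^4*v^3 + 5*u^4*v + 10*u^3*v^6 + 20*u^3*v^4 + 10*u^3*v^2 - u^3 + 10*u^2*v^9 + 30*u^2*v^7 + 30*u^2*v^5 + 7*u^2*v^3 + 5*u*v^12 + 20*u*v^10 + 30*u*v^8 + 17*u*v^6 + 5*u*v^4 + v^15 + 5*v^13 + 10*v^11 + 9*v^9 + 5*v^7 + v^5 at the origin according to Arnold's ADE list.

The Hessian of f at 0 has rank 0. Corank 2; j^3 = -u^3 is a perfect cube, so E-series; the 5-jet and mu = 8 give E_8.

E8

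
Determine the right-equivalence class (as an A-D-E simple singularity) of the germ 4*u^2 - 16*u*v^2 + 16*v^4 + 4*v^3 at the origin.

The Hessian of f at 0 is [[8, 0], [0, 0]] with rank 1, so corank 1. A Groebner basis of the Jacobian ideal J(f) in C{u,v} is {v^2, u}; counting standard monomials gives mu = 2. Corank 1: A-series; mu = 2 gives A_2.

A_{2}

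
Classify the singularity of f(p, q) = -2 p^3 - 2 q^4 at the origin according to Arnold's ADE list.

E6

The Hessian of f at 0 has rank 0. Corank 2; j^3 = -2*p^3 is a perfect cube, so E-series; the 4-jet and mu = 6 give E_6.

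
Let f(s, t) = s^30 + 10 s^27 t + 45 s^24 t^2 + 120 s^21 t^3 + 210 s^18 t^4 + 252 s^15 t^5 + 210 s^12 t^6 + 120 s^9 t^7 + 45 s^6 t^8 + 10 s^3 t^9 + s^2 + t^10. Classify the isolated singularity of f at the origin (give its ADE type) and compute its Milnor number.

Type A_{9}, Milnor number mu = 9.

The Hessian of f at 0 is [[2, 0], [0, 0]] with rank 1, so corank 1. A Groebner basis of the Jacobian ideal J(f) in C{s,t} is {t^9, s}; counting standard monomials gives mu = 9. Corank 1: A-series; mu = 9 gives A_9.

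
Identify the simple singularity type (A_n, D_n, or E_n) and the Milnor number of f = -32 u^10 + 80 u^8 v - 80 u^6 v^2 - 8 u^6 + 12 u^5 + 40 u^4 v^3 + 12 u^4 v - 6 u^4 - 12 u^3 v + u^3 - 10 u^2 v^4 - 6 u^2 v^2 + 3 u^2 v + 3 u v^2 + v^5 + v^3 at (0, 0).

Type E_{8}, Milnor number mu = 8.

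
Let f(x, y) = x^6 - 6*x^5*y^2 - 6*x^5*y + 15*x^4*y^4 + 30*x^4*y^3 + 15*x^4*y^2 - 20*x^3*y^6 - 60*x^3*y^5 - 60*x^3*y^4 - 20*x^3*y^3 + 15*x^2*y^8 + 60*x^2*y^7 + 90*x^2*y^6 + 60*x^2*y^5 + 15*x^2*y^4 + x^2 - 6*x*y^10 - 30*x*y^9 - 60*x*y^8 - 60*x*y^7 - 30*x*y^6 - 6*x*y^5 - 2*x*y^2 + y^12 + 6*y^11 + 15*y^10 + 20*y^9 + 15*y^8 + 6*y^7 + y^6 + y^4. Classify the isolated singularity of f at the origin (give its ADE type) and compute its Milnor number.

Type A_5, Milnor number mu = 5.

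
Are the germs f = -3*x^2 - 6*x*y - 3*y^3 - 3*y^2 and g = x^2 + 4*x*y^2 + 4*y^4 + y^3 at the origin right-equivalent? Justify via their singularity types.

The Hessian of f at 0 has rank 1. Corank 1: A-series; mu = 2 gives A_2. The Hessian of g at 0 has rank 1. Corank 1: A-series; mu = 2 gives A_2. Both have type A_2, hence right-equivalent.

Yes.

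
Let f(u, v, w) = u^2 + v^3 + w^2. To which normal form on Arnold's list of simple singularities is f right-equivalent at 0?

The Hessian of f at 0 is [[2, 0, 0], [0, 0, 0], [0, 0, 2]] with rank 2, so corank 1. A Groebner basis of the Jacobian ideal J(f) in C{u,v,w} is {v^2, u, w}; counting standard monomials gives mu = 2. Corank 1: A-series; mu = 2 gives A_2.

A_2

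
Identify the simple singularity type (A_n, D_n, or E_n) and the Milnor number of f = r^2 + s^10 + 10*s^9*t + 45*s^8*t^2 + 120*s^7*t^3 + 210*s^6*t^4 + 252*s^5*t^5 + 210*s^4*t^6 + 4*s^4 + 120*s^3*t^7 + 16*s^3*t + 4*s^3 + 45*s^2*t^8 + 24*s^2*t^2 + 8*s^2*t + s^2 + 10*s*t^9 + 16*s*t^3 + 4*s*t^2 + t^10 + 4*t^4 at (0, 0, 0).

Type A_{9}, Milnor number mu = 9.

The Hessian of f at 0 is [[2, 0, 0], [0, 0, 0], [0, 0, 2]] with rank 2, so corank 1. A Groebner basis of the Jacobian ideal J(f) in C{s,t,r} is {s*t^4 - 10*s*t^3 - 39*s*t^2/4 - 5*s*t/2 - 3*s/16 - 7*t^4 - 7*t^3/2 - 3*t^2/8, 15*s*t^3 + 27*s*t^2/2 + 27*s*t/8 + s/4 + t^5 + 10*t^4 + 19*t^3/4 + t^2/2, s^2 + 2*s*t + s/2 + t^2, r}; counting standard monomials gives mu = 9. Corank 1: A-series; mu = 9 gives A_9.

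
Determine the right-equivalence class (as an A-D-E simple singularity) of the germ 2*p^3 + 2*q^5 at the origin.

The Hessian of f at 0 is [[0, 0], [0, 0]] with rank 0, so corank 2. A Groebner basis of the Jacobian ideal J(f) in C{p,q} is {q^4, p^2}; counting standard monomials gives mu = 8. Corank 2; j^3 = 2*p^3 is a perfect cube, so E-series; the 5-jet and mu = 8 give E_8.

E8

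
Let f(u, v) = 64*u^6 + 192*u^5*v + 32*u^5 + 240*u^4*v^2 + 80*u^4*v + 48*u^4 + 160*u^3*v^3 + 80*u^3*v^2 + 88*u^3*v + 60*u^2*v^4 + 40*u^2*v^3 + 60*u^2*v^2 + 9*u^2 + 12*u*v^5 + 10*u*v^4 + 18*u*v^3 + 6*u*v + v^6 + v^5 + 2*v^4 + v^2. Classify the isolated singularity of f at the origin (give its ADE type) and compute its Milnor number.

Type A_{4}, Milnor number mu = 4.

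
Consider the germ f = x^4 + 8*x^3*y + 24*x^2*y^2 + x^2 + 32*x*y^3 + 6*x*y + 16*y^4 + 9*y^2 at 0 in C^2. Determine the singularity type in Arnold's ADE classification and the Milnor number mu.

Type A_{3}, Milnor number mu = 3.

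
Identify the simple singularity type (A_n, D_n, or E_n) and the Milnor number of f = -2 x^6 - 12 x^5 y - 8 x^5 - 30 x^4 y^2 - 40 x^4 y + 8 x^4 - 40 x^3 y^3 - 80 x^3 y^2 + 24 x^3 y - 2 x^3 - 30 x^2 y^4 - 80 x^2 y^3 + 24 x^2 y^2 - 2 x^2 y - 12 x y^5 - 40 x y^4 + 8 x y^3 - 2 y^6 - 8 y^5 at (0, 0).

Type D_{7}, Milnor number mu = 7.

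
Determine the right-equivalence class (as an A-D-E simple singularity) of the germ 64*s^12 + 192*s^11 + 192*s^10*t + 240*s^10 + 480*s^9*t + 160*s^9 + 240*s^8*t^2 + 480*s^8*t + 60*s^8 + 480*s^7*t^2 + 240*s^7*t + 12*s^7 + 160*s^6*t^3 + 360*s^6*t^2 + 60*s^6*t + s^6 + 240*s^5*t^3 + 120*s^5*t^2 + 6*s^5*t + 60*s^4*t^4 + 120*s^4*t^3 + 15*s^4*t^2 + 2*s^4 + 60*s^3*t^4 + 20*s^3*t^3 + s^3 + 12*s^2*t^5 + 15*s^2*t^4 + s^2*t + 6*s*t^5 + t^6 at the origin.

D_{7}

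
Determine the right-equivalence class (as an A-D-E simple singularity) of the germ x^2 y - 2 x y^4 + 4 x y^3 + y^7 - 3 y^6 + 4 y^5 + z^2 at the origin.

D_{7}

The Hessian of f at 0 is [[0, 0, 0], [0, 0, 0], [0, 0, 2]] with rank 1, so corank 2. A Groebner basis of the Jacobian ideal J(f) in C{x,y,z} is {-x*y + y^4 - 2*y^3, x^3, x^2*y + 2*x^2/5 - 8*x*y/5 - 16*y^3/5, x^2/10 + x*y^2 + 8*x*y/5 + 16*y^3/5, z}; counting standard monomials gives mu = 7. Corank 2; j^3 = x^2*y has shape L^2 M (L != M), so D-series; mu = 7 gives D_7.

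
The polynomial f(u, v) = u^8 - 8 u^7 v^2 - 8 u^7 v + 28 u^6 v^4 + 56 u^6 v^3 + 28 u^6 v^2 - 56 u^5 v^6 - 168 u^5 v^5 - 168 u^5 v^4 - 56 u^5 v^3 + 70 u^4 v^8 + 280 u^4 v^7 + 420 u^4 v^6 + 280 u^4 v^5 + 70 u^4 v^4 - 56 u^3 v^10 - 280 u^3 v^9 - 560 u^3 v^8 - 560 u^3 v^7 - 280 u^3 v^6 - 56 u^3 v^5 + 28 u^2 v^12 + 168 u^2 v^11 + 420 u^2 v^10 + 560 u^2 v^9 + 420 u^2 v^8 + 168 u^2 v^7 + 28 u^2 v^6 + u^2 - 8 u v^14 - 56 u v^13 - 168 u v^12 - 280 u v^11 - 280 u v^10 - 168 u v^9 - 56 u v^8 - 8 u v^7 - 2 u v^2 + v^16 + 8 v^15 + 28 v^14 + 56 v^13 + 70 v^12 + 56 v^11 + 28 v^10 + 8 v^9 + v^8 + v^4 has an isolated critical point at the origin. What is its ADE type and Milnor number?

Type A_{7}, Milnor number mu = 7.

The Hessian of f at 0 has rank 1. Corank 1: A-series; mu = 7 gives A_7.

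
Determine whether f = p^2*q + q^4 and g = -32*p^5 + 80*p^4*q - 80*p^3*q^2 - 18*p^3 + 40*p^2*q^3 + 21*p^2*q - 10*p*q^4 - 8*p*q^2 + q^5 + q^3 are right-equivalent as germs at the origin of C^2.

No.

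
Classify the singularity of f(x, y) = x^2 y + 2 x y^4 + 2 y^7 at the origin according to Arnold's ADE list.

The Hessian of f at 0 is [[0, 0], [0, 0]] with rank 0, so corank 2. A Groebner basis of the Jacobian ideal J(f) in C{x,y} is {-x^2/6 + x*y^3, x*y + y^4, x^3, x^2*y}; counting standard monomials gives mu = 8. Corank 2; j^3 = x^2*y has shape L^2 M (L != M), so D-series; mu = 8 gives D_8.

D8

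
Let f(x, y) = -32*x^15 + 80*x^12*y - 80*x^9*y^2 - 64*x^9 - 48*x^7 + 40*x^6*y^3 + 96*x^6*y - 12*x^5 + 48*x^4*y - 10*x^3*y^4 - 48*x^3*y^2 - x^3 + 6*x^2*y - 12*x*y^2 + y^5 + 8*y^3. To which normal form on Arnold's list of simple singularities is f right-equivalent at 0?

The Hessian of f at 0 has rank 0. Corank 2; j^3 = -(x - 2*y)^3 is a perfect cube, so E-series; the 5-jet and mu = 8 give E_8.

E_8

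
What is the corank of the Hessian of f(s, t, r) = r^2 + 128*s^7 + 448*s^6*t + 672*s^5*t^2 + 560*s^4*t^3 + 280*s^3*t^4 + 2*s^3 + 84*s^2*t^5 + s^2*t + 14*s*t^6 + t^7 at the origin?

2

The Hessian at 0 is [[0, 0, 0], [0, 0, 0], [0, 0, 2]] of rank 1; hence corank 2.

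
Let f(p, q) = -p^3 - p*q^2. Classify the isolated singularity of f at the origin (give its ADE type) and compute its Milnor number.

Type D_4, Milnor number mu = 4.

The Hessian of f at 0 has rank 0. Corank 2; j^3 = -p*(p^2 + q^2) splits into three distinct lines over C (the quadratic factor has nonzero discriminant), so D_4.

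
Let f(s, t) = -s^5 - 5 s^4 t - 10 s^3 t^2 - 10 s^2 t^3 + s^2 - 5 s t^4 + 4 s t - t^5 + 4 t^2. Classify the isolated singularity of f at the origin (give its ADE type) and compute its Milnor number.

The Hessian of f at 0 has rank 1. Corank 1: A-series; mu = 4 gives A_4.

Type A4, Milnor number mu = 4.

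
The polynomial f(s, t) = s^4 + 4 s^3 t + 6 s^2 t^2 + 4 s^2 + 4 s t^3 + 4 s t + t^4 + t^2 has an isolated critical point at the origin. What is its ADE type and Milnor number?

Type A3, Milnor number mu = 3.

The Hessian of f at 0 has rank 1. Corank 1: A-series; mu = 3 gives A_3.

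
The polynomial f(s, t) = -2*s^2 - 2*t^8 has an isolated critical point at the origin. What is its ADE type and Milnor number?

Type A7, Milnor number mu = 7.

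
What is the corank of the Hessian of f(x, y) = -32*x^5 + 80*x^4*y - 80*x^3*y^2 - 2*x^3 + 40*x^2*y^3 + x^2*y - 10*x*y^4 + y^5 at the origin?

The Hessian at 0 is [[0, 0], [0, 0]] of rank 0; hence corank 2.

2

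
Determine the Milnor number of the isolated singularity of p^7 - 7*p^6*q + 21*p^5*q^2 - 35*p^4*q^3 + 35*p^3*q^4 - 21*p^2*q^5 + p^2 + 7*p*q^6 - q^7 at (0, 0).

6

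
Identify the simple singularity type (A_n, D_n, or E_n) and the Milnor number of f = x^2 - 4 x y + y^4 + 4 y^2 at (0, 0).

Type A_{3}, Milnor number mu = 3.

The Hessian of f at 0 has rank 1. Corank 1: A-series; mu = 3 gives A_3.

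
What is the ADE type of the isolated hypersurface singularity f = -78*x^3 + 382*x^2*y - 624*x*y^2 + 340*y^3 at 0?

The Hessian of f at 0 has rank 0. Corank 2; j^3 = -2*(3*x - 5*y)*(13*x^2 - 42*x*y + 34*y^2) splits into three distinct lines over C (the quadratic factor has nonzero discriminant), so D_4.

D4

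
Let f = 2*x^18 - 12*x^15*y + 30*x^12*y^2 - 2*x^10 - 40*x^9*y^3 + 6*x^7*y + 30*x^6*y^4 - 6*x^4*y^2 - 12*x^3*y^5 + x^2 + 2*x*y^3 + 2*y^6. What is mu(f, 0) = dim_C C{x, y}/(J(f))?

The Hessian of f at 0 is [[2, 0], [0, 0]] with rank 1, so corank 1. A Groebner basis of the Jacobian ideal J(f) in C{x,y} is {x*y^2, x + y^3, x^2}; counting standard monomials gives mu = 5. Corank 1: A-series; mu = 5 gives A_5.

5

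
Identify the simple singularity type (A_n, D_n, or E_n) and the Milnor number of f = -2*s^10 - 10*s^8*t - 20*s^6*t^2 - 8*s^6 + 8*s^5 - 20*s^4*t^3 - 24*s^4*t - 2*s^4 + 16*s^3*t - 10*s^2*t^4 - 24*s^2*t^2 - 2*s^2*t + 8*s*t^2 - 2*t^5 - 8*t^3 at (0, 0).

Type D6, Milnor number mu = 6.

The Hessian of f at 0 is [[0, 0], [0, 0]] with rank 0, so corank 2. A Groebner basis of the Jacobian ideal J(f) in C{s,t} is {s^3 - 32*s^2/59 + 69*s*t/59 - 10*t^2/59, s^2*t - s*t/2 + t^2, 8*s^2/59 + s*t^2 - 187*s*t/236 + 123*t^2/118, 8*s^2/59 - 315*s*t/472 + t^3 + 187*t^2/236}; counting standard monomials gives mu = 6. Corank 2; j^3 = -2*t*(s - 2*t)^2 has shape L^2 M (L != M), so D-series; mu = 6 gives D_6.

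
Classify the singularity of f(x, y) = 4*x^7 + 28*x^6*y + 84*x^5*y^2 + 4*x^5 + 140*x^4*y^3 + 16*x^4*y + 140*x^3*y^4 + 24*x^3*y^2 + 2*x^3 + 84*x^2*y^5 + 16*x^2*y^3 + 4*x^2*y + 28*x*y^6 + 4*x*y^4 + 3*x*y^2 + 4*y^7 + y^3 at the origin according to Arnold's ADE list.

D_{4}

The Hessian of f at 0 has rank 0. Corank 2; j^3 = (x + y)*(2*x^2 + 2*x*y + y^2) splits into three distinct lines over C (the quadratic factor has nonzero discriminant), so D_4.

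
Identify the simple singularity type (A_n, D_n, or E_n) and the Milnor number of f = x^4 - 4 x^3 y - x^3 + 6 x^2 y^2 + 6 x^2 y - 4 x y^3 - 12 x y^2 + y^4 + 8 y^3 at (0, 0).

Type E_{6}, Milnor number mu = 6.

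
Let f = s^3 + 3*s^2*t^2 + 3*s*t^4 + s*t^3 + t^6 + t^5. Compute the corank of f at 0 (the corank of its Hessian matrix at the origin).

The Hessian at 0 is [[0, 0], [0, 0]] of rank 0; hence corank 2.

2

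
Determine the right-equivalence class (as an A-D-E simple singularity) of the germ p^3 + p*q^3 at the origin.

The Hessian of f at 0 is [[0, 0], [0, 0]] with rank 0, so corank 2. A Groebner basis of the Jacobian ideal J(f) in C{p,q} is {p^3, p*q^2, 3*p^2 + q^3}; counting standard monomials gives mu = 7. Corank 2; j^3 = p^3 is a perfect cube, so E-series; the 4-jet and mu = 7 give E_7.

E_{7}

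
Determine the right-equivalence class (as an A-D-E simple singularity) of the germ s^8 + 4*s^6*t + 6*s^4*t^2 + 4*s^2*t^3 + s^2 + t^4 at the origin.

The Hessian of f at 0 has rank 1. Corank 1: A-series; mu = 3 gives A_3.

A3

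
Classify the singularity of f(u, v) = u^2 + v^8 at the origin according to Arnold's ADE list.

The Hessian of f at 0 has rank 1. Corank 1: A-series; mu = 7 gives A_7.

A_7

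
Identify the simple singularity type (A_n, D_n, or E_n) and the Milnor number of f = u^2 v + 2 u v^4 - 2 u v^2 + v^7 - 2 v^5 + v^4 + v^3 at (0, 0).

The Hessian of f at 0 has rank 0. Corank 2; j^3 = v*(u - v)^2 has shape L^2 M (L != M), so D-series; mu = 5 gives D_5.

Type D_{5}, Milnor number mu = 5.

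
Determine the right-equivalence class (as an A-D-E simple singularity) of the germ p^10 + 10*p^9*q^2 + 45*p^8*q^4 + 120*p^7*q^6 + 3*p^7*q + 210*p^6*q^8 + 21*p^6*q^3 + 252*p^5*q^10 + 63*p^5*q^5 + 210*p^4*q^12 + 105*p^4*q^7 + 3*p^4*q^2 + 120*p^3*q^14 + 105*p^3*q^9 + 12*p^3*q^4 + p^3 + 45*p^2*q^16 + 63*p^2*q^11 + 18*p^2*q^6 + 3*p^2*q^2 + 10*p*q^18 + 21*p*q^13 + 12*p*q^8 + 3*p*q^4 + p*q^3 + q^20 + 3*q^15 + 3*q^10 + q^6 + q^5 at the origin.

E7

The Hessian of f at 0 has rank 0. Corank 2; j^3 = p^3 is a perfect cube, so E-series; the 4-jet and mu = 7 give E_7.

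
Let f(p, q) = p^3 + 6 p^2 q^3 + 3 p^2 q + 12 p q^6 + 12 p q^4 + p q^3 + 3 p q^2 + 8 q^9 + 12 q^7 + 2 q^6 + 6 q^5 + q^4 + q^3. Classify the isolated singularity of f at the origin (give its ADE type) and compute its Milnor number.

Type E7, Milnor number mu = 7.

The Hessian of f at 0 has rank 0. Corank 2; j^3 = (p + q)^3 is a perfect cube, so E-series; the 4-jet and mu = 7 give E_7.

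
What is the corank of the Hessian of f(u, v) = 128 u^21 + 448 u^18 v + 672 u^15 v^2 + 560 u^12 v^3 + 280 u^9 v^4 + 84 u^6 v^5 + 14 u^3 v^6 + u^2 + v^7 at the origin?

Hessian at 0 has rank 1.

1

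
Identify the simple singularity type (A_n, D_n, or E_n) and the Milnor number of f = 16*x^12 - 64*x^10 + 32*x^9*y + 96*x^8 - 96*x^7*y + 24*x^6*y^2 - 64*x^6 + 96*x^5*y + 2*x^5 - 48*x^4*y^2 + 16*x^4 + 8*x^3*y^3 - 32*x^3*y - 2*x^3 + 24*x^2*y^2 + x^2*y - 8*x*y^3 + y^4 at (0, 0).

Type D_5, Milnor number mu = 5.

The Hessian of f at 0 is [[0, 0], [0, 0]] with rank 0, so corank 2. A Groebner basis of the Jacobian ideal J(f) in C{x,y} is {x*y^2, x*y/8 + y^3, x^2 - x*y/2}; counting standard monomials gives mu = 5. Corank 2; j^3 = -x^2*(2*x - y) has shape L^2 M (L != M), so D-series; mu = 5 gives D_5.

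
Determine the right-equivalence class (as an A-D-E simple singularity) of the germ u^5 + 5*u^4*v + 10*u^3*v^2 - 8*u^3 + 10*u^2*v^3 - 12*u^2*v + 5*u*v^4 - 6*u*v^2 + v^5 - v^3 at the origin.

E8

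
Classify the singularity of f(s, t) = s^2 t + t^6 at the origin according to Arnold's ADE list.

D_7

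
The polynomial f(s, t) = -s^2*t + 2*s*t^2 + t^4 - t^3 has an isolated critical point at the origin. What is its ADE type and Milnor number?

Type D_5, Milnor number mu = 5.

The Hessian of f at 0 has rank 0. Corank 2; j^3 = -t*(s - t)^2 has shape L^2 M (L != M), so D-series; mu = 5 gives D_5.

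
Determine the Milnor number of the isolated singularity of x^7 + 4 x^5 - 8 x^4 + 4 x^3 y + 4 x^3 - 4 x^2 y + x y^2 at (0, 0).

The Hessian of f at 0 has rank 0. Corank 2; j^3 = x*(2*x - y)^2 has shape L^2 M (L != M), so D-series; mu = 8 gives D_8.

8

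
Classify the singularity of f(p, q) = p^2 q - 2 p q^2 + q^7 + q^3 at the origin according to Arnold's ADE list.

D_{8}

The Hessian of f at 0 is [[0, 0], [0, 0]] with rank 0, so corank 2. A Groebner basis of the Jacobian ideal J(f) in C{p,q} is {p^2/7 + q^6 - q^2/7, p^3 - q^3, p*q - q^2}; counting standard monomials gives mu = 8. Corank 2; j^3 = q*(p - q)^2 has shape L^2 M (L != M), so D-series; mu = 8 gives D_8.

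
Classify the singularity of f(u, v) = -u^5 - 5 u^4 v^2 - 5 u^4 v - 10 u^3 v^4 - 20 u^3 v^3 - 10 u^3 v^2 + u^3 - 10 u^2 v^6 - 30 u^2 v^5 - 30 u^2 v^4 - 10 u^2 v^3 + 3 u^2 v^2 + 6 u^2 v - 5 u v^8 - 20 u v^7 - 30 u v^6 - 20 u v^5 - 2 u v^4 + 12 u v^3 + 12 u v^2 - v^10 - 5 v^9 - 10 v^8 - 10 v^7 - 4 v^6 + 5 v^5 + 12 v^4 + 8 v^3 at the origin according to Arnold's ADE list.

E_{8}

The Hessian of f at 0 is [[0, 0], [0, 0]] with rank 0, so corank 2. A Groebner basis of the Jacobian ideal J(f) in C{u,v} is {-7*u^2/4 + u*v^3 - 7*u*v^2/2 - 7*u*v - 7*v^3 - 7*v^2, u^2 + 2*u*v^2 + 4*u*v + v^4 + 4*v^3 + 4*v^2, u^3 + 3*u^2 - 6*u*v^2 + 12*u*v - 4*v^3 + 12*v^2, u^2*v - u^2/2 + 3*u*v^2 - 2*u*v + 2*v^3 - 2*v^2}; counting standard monomials gives mu = 8. Corank 2; j^3 = (u + 2*v)^3 is a perfect cube, so E-series; the 5-jet and mu = 8 give E_8.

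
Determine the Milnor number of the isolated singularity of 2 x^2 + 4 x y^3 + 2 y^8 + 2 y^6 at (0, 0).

7

The Hessian of f at 0 has rank 1. Corank 1: A-series; mu = 7 gives A_7.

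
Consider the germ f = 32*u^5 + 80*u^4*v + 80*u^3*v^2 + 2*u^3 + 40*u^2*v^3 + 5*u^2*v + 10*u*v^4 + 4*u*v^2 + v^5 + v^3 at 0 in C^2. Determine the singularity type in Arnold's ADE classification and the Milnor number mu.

The Hessian of f at 0 has rank 0. Corank 2; j^3 = (u + v)^2*(2*u + v) has shape L^2 M (L != M), so D-series; mu = 6 gives D_6.

Type D_{6}, Milnor number mu = 6.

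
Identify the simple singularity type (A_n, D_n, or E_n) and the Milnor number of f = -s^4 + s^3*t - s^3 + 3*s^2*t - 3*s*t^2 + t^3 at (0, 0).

Type E_7, Milnor number mu = 7.

The Hessian of f at 0 is [[0, 0], [0, 0]] with rank 0, so corank 2. A Groebner basis of the Jacobian ideal J(f) in C{s,t} is {3*s^2 - 6*s*t + t^4 + t^3 + 3*t^2, s^3 + 3*s^2 - 6*s*t + 3*t^2, s^2*t + 3*s^2 - 6*s*t + 3*t^2, 2*s^2 + s*t^2 - 4*s*t - t^3/3 + 2*t^2}; counting standard monomials gives mu = 7. Corank 2; j^3 = -(s - t)^3 is a perfect cube, so E-series; the 4-jet and mu = 7 give E_7.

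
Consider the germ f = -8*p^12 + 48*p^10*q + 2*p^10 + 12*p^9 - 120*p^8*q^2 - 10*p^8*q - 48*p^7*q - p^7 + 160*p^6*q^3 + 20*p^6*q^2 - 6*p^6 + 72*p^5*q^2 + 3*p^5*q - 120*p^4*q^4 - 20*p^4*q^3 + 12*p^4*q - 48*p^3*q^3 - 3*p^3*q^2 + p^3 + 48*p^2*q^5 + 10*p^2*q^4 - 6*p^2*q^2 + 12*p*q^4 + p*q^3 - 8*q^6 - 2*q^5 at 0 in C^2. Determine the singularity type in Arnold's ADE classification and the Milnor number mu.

Type E7, Milnor number mu = 7.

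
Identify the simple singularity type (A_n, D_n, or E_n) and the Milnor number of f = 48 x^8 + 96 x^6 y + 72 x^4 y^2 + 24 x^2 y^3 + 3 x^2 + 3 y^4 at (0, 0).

The Hessian of f at 0 has rank 1. Corank 1: A-series; mu = 3 gives A_3.

Type A_3, Milnor number mu = 3.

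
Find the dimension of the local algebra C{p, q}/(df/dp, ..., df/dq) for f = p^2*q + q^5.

6

The Hessian of f at 0 has rank 0. Corank 2; j^3 = p^2*q has shape L^2 M (L != M), so D-series; mu = 6 gives D_6.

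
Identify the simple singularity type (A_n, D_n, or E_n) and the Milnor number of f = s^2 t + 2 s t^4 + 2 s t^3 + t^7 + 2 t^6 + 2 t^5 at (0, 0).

Type D_6, Milnor number mu = 6.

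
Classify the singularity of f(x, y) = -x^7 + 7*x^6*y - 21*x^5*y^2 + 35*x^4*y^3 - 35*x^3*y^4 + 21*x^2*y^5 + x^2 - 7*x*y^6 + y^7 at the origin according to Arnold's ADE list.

A_{6}

The Hessian of f at 0 has rank 1. Corank 1: A-series; mu = 6 gives A_6.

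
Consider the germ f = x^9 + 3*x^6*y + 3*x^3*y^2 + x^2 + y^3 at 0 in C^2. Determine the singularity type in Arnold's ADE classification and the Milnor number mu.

The Hessian of f at 0 is [[2, 0], [0, 0]] with rank 1, so corank 1. A Groebner basis of the Jacobian ideal J(f) in C{x,y} is {y^2, x}; counting standard monomials gives mu = 2. Corank 1: A-series; mu = 2 gives A_2.

Type A2, Milnor number mu = 2.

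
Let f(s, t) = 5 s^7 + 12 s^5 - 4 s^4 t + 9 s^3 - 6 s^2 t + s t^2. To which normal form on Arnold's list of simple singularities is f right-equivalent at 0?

D8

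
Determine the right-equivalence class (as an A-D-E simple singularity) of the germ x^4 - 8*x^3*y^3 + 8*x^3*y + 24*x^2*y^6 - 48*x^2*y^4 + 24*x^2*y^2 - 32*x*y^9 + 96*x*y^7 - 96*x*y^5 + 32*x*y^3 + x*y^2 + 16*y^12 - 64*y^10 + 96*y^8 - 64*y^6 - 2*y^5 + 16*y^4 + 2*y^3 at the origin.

D5

The Hessian of f at 0 has rank 0. Corank 2; j^3 = y^2*(x + 2*y) has shape L^2 M (L != M), so D-series; mu = 5 gives D_5.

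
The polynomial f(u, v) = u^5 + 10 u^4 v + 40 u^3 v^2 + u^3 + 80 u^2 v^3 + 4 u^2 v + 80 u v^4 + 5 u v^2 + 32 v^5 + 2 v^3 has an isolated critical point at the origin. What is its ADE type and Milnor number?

Type D_6, Milnor number mu = 6.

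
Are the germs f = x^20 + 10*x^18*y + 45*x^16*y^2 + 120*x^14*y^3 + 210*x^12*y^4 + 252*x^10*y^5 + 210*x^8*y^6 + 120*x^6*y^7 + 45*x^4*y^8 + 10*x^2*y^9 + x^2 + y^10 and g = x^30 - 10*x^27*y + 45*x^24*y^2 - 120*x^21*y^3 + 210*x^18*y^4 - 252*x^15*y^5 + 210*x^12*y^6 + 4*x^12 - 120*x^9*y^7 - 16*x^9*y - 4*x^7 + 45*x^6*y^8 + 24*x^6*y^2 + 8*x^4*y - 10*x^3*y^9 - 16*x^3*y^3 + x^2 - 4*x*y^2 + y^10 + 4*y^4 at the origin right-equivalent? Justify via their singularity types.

Yes.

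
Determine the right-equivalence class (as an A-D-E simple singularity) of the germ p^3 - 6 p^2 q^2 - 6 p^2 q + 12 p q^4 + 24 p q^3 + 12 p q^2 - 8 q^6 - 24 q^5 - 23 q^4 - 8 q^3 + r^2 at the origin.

E_{6}

The Hessian of f at 0 has rank 1. Corank 2; j^3 = (p - 2*q)^3 is a perfect cube, so E-series; the 4-jet and mu = 6 give E_6.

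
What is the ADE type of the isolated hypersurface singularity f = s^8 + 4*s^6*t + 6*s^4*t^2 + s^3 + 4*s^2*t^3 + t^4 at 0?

The Hessian of f at 0 has rank 0. Corank 2; j^3 = s^3 is a perfect cube, so E-series; the 4-jet and mu = 6 give E_6.

E_{6}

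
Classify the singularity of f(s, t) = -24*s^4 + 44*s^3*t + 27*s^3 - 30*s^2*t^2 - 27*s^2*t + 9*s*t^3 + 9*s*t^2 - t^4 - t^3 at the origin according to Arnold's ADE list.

E7

The Hessian of f at 0 has rank 0. Corank 2; j^3 = (3*s - t)^3 is a perfect cube, so E-series; the 4-jet and mu = 7 give E_7.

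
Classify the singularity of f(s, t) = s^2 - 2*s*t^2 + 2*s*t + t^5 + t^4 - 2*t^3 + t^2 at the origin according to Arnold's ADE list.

A_4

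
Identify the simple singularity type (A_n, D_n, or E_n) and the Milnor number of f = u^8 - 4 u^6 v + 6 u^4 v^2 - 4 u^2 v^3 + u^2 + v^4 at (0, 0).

Type A_{3}, Milnor number mu = 3.

The Hessian of f at 0 has rank 1. Corank 1: A-series; mu = 3 gives A_3.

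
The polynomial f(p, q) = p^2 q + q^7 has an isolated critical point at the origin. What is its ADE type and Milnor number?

The Hessian of f at 0 has rank 0. Corank 2; j^3 = p^2*q has shape L^2 M (L != M), so D-series; mu = 8 gives D_8.

Type D_8, Milnor number mu = 8.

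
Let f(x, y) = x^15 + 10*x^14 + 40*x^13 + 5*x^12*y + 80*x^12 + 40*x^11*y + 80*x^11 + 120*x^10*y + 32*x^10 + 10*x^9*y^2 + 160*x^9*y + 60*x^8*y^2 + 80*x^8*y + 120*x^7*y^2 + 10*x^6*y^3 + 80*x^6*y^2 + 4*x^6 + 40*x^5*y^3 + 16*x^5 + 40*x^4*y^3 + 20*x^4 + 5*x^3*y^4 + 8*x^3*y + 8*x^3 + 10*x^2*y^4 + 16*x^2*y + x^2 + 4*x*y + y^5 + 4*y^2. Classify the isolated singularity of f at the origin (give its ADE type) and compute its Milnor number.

Type A_{4}, Milnor number mu = 4.

The Hessian of f at 0 has rank 1. Corank 1: A-series; mu = 4 gives A_4.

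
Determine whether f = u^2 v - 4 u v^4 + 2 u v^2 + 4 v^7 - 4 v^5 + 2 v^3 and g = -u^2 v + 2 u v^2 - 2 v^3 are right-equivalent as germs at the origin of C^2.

Yes.

The Hessian of f at 0 is [[0, 0], [0, 0]] with rank 0, so corank 2. A Groebner basis of the Jacobian ideal J(f) in C{u,v} is {v^3, u^2 + 2*v^2, u*v + v^2}; counting standard monomials gives mu = 4. Corank 2; j^3 = v*(u^2 + 2*u*v + 2*v^2) splits into three distinct lines over C (the quadratic factor has nonzero discriminant), so D_4. The Hessian of g at 0 is [[0, 0], [0, 0]] with rank 0, so corank 2. A Groebner basis of the Jacobian ideal J(g) in C{u,v} is {v^3, u^2 + 2*v^2, u*v - v^2}; counting standard monomials gives mu = 4. Corank 2; j^3 = -v*(u^2 - 2*u*v + 2*v^2) splits into three distinct lines over C (the quadratic factor has nonzero discriminant), so D_4. Both have type D_4, hence right-equivalent.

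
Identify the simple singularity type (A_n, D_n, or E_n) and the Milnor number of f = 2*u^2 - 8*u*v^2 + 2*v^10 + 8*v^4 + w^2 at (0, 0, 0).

Type A_{9}, Milnor number mu = 9.

The Hessian of f at 0 has rank 2. Corank 1: A-series; mu = 9 gives A_9.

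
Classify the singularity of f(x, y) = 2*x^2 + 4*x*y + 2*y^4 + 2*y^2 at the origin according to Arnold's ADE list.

A_{3}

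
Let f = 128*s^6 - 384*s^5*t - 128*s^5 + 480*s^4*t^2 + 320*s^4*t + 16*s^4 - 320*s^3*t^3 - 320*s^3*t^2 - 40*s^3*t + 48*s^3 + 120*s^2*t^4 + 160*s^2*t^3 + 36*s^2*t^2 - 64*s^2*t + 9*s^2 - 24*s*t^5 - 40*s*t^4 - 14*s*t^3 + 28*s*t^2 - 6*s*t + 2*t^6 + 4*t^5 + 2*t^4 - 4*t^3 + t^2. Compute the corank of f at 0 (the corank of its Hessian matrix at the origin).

Hessian at 0 has rank 1.

1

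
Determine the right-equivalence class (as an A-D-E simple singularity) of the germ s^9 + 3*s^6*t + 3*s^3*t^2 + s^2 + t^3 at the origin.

The Hessian of f at 0 has rank 1. Corank 1: A-series; mu = 2 gives A_2.

A2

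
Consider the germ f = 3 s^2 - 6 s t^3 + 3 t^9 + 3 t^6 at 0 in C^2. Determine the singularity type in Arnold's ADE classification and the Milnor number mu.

Type A8, Milnor number mu = 8.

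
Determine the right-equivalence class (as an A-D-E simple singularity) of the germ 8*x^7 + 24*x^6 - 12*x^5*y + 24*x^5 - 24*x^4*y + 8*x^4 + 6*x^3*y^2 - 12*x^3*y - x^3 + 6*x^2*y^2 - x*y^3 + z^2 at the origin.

The Hessian of f at 0 has rank 1. Corank 2; j^3 = -x^3 is a perfect cube, so E-series; the 4-jet and mu = 7 give E_7.

E_{7}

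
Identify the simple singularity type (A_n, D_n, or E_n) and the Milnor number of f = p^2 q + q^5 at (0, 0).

The Hessian of f at 0 has rank 0. Corank 2; j^3 = p^2*q has shape L^2 M (L != M), so D-series; mu = 6 gives D_6.

Type D6, Milnor number mu = 6.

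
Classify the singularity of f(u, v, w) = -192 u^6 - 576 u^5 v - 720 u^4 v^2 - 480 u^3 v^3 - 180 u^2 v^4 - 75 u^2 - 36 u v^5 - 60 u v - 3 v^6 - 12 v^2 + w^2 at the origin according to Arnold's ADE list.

The Hessian of f at 0 is [[-150, -60, 0], [-60, -24, 0], [0, 0, 2]] with rank 2, so corank 1. A Groebner basis of the Jacobian ideal J(f) in C{u,v,w} is {v^5, u + 2*v/5, w}; counting standard monomials gives mu = 5. Corank 1: A-series; mu = 5 gives A_5.

A5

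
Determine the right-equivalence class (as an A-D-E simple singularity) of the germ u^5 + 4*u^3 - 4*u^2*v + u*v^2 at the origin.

The Hessian of f at 0 has rank 0. Corank 2; j^3 = u*(2*u - v)^2 has shape L^2 M (L != M), so D-series; mu = 6 gives D_6.

D_{6}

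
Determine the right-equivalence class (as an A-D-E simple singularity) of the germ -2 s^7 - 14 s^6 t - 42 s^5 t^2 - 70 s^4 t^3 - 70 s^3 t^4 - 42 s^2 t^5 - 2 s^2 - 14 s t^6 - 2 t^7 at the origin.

The Hessian of f at 0 has rank 1. Corank 1: A-series; mu = 6 gives A_6.

A_{6}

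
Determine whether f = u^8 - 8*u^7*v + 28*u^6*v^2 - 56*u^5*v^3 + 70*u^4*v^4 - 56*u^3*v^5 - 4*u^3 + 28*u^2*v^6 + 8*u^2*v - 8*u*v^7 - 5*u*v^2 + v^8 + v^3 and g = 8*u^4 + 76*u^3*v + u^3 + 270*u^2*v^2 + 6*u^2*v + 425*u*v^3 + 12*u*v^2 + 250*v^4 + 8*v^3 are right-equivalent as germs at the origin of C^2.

No.

The Hessian of f at 0 has rank 0. Corank 2; j^3 = -(u - v)*(2*u - v)^2 has shape L^2 M (L != M), so D-series; mu = 9 gives D_9. The Hessian of g at 0 has rank 0. Corank 2; j^3 = (u + 2*v)^3 is a perfect cube, so E-series; the 4-jet and mu = 7 give E_7. f is D_9 but g is E_7, hence not right-equivalent.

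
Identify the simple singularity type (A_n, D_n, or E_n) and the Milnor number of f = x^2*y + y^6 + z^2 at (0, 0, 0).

Type D_{7}, Milnor number mu = 7.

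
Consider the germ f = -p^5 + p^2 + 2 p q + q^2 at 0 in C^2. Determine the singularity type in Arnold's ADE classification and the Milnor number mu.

Type A4, Milnor number mu = 4.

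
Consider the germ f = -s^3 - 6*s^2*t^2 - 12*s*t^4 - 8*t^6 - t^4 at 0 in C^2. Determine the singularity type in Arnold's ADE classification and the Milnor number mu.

Type E_6, Milnor number mu = 6.

The Hessian of f at 0 is [[0, 0], [0, 0]] with rank 0, so corank 2. A Groebner basis of the Jacobian ideal J(f) in C{s,t} is {s^3, s^2*t, s^2/4 + s*t^2, t^3}; counting standard monomials gives mu = 6. Corank 2; j^3 = -s^3 is a perfect cube, so E-series; the 4-jet and mu = 6 give E_6.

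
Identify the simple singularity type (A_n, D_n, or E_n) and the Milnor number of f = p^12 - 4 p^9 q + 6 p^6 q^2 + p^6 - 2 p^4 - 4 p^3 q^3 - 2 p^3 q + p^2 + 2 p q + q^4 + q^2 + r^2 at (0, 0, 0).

Type A_3, Milnor number mu = 3.

The Hessian of f at 0 has rank 2. Corank 1: A-series; mu = 3 gives A_3.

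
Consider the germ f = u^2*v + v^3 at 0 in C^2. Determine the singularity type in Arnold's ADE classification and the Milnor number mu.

Type D4, Milnor number mu = 4.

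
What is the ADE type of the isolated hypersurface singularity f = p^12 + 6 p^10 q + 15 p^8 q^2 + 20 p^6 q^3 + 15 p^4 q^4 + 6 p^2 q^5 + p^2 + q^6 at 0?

The Hessian of f at 0 has rank 1. Corank 1: A-series; mu = 5 gives A_5.

A_5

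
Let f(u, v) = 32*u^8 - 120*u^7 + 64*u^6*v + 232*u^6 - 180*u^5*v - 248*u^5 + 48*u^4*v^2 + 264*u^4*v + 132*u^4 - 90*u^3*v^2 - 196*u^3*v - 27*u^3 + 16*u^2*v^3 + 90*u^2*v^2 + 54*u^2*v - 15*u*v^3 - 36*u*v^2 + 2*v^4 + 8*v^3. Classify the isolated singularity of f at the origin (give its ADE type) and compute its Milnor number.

Type E_{7}, Milnor number mu = 7.

The Hessian of f at 0 has rank 0. Corank 2; j^3 = -(3*u - 2*v)^3 is a perfect cube, so E-series; the 4-jet and mu = 7 give E_7.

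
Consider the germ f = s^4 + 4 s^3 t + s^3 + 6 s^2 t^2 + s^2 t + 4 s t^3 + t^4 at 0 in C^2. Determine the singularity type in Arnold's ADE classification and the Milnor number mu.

The Hessian of f at 0 has rank 0. Corank 2; j^3 = s^2*(s + t) has shape L^2 M (L != M), so D-series; mu = 5 gives D_5.

Type D_5, Milnor number mu = 5.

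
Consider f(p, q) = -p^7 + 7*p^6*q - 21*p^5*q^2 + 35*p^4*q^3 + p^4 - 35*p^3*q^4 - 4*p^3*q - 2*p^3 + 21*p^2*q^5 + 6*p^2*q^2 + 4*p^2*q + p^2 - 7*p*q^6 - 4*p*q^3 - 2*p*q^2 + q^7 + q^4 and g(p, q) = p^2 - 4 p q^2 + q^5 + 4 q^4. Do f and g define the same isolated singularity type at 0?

The Hessian of f at 0 is [[2, 0], [0, 0]] with rank 1, so corank 1. A Groebner basis of the Jacobian ideal J(f) in C{p,q} is {14*p*q/3 + 5*p/3 + q^4 - 4*q^3/3 - 5*q^2/3, p*q^2 + 4*p*q/3 + p/3 - 2*q^3/3 - q^2/3, p^2 - 2*p*q - p + q^2}; counting standard monomials gives mu = 6. Corank 1: A-series; mu = 6 gives A_6. The Hessian of g at 0 is [[2, 0], [0, 0]] with rank 1, so corank 1. A Groebner basis of the Jacobian ideal J(g) in C{p,q} is {p^2, -p/2 + q^2}; counting standard monomials gives mu = 4. Corank 1: A-series; mu = 4 gives A_4. f is A_6 but g is A_4, hence not right-equivalent.

No.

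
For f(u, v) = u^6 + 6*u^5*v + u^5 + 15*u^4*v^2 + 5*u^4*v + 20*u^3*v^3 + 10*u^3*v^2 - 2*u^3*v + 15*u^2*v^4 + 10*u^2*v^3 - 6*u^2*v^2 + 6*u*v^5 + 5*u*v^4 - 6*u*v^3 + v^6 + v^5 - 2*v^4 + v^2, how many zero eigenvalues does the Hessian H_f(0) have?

1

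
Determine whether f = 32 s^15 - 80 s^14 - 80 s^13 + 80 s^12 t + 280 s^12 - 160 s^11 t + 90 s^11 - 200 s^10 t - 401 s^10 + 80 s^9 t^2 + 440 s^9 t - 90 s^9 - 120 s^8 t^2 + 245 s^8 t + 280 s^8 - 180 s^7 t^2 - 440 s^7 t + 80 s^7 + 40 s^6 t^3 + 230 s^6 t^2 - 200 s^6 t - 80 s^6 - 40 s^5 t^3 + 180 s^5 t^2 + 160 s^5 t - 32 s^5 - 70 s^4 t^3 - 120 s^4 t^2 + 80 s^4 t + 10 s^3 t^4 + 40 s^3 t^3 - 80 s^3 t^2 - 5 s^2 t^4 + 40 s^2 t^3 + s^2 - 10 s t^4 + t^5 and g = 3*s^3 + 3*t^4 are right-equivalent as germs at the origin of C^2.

No.

The Hessian of f at 0 is [[2, 0], [0, 0]] with rank 1, so corank 1. A Groebner basis of the Jacobian ideal J(f) in C{s,t} is {t^4, s}; counting standard monomials gives mu = 4. Corank 1: A-series; mu = 4 gives A_4. The Hessian of g at 0 is [[0, 0], [0, 0]] with rank 0, so corank 2. A Groebner basis of the Jacobian ideal J(g) in C{s,t} is {t^3, s^2}; counting standard monomials gives mu = 6. Corank 2; j^3 = 3*s^3 is a perfect cube, so E-series; the 4-jet and mu = 6 give E_6. f is A_4 but g is E_6, hence not right-equivalent.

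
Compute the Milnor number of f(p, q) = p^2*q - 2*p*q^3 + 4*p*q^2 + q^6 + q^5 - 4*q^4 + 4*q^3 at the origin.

The Hessian of f at 0 is [[0, 0], [0, 0]] with rank 0, so corank 2. A Groebner basis of the Jacobian ideal J(f) in C{p,q} is {p^3 - p^2 - 11*p*q^2 - 18*p*q - 32*q^2, p^2*q + p^2/6 + 23*p*q^2/6 + 13*p*q/3 + 8*q^2, -p*q + q^3 - 2*q^2}; counting standard monomials gives mu = 7. Corank 2; j^3 = q*(p + 2*q)^2 has shape L^2 M (L != M), so D-series; mu = 7 gives D_7.

7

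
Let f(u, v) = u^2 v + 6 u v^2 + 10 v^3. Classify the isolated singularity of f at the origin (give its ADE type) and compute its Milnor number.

The Hessian of f at 0 has rank 0. Corank 2; j^3 = v*(u^2 + 6*u*v + 10*v^2) splits into three distinct lines over C (the quadratic factor has nonzero discriminant), so D_4.

Type D_{4}, Milnor number mu = 4.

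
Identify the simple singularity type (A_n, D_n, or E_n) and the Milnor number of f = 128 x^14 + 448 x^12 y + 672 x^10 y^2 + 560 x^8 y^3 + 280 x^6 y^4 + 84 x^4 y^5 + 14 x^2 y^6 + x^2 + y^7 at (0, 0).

Type A_6, Milnor number mu = 6.

The Hessian of f at 0 has rank 1. Corank 1: A-series; mu = 6 gives A_6.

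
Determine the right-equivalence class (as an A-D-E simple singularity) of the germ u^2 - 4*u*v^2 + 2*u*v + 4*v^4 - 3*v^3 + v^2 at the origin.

A_2

The Hessian of f at 0 has rank 1. Corank 1: A-series; mu = 2 gives A_2.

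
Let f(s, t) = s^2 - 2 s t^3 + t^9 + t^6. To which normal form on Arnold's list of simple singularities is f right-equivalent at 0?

A8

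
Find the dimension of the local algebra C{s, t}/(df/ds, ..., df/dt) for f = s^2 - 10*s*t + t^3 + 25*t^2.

2

The Hessian of f at 0 has rank 1. Corank 1: A-series; mu = 2 gives A_2.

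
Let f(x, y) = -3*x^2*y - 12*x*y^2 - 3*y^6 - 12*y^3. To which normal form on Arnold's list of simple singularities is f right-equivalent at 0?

D7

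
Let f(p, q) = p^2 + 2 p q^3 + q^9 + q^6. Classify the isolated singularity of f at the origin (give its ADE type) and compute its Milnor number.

Type A_{8}, Milnor number mu = 8.

The Hessian of f at 0 is [[2, 0], [0, 0]] with rank 1, so corank 1. A Groebner basis of the Jacobian ideal J(f) in C{p,q} is {p^2*q^2, p^3, p + q^3}; counting standard monomials gives mu = 8. Corank 1: A-series; mu = 8 gives A_8.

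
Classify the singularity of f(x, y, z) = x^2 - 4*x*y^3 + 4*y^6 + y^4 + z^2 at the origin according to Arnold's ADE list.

The Hessian of f at 0 is [[2, 0, 0], [0, 0, 0], [0, 0, 2]] with rank 2, so corank 1. A Groebner basis of the Jacobian ideal J(f) in C{x,y,z} is {y^3, x, z}; counting standard monomials gives mu = 3. Corank 1: A-series; mu = 3 gives A_3.

A3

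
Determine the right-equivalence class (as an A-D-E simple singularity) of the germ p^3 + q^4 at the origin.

E_{6}

The Hessian of f at 0 is [[0, 0], [0, 0]] with rank 0, so corank 2. A Groebner basis of the Jacobian ideal J(f) in C{p,q} is {q^3, p^2}; counting standard monomials gives mu = 6. Corank 2; j^3 = p^3 is a perfect cube, so E-series; the 4-jet and mu = 6 give E_6.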